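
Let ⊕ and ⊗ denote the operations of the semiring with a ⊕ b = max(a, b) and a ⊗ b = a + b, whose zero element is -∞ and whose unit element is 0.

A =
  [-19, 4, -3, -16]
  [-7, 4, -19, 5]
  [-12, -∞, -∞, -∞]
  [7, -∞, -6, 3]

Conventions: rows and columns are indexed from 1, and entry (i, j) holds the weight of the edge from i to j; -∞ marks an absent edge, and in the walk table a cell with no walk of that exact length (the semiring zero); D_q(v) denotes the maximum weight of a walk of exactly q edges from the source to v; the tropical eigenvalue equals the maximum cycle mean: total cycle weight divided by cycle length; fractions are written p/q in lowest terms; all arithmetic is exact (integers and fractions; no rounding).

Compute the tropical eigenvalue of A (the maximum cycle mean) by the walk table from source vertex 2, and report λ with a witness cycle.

q=0: [-∞, 0, -∞, -∞]
q=1: [-7, 4, -19, 5]
q=2: [12, 8, -1, 9]
q=3: [16, 16, 9, 13]
q=4: [20, 20, 13, 21]
Optimal cycle mean attained by: cycle 1->2->4->1, total 4 + 5 + 7, length 3.
Answer: λ = 16/3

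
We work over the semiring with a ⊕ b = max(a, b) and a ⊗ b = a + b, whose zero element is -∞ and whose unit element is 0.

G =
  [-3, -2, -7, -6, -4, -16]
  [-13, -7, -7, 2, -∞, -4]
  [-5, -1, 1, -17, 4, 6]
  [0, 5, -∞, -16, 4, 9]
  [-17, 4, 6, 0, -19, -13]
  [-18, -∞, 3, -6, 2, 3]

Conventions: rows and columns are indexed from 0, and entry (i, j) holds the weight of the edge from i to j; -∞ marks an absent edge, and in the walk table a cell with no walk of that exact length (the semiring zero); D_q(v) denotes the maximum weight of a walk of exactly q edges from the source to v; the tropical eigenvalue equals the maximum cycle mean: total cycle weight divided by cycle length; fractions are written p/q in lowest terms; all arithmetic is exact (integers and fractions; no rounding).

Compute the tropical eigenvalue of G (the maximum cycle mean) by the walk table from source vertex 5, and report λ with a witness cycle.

q=0: [-∞, -∞, -∞, -∞, -∞, 0]
q=1: [-18, -∞, 3, -6, 2, 3]
q=2: [-2, 6, 8, 2, 7, 9]
q=3: [3, 11, 13, 8, 12, 14]
q=4: [8, 16, 18, 13, 17, 19]
q=5: [13, 21, 23, 18, 22, 24]
q=6: [18, 26, 28, 23, 27, 29]
Optimal cycle mean attained by: cycle 2->4->2, total 4 + 6, length 2.
Answer: λ = 5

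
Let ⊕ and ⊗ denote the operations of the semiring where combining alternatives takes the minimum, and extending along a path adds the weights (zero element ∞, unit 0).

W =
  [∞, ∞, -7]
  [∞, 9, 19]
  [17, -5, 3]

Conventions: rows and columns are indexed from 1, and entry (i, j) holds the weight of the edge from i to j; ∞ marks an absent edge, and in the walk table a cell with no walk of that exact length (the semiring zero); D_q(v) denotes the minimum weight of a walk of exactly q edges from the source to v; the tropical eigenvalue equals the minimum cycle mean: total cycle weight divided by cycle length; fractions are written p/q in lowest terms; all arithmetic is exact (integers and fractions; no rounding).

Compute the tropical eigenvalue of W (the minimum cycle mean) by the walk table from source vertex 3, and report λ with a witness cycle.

q=0: [∞, ∞, 0]
q=1: [17, -5, 3]
q=2: [20, -2, 6]
q=3: [23, 1, 9]
Optimal cycle mean attained by: cycle 3->3, total 3, length 1.
Answer: λ = 3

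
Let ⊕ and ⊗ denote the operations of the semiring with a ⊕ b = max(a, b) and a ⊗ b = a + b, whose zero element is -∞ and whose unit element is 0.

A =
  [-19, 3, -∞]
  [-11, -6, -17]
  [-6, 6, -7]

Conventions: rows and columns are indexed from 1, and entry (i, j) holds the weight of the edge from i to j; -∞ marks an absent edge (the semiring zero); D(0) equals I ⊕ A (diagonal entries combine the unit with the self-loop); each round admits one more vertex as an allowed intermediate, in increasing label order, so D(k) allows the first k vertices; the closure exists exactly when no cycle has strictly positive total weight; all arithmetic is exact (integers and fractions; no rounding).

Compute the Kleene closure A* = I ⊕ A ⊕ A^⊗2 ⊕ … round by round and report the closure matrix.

D(0):
  [0, 3, -∞]
  [-11, 0, -17]
  [-6, 6, 0]
D(1):
  [0, 3, -∞]
  [-11, 0, -17]
  [-6, 6, 0]
D(2):
  [0, 3, -14]
  [-11, 0, -17]
  [-5, 6, 0]
D(3):
  [0, 3, -14]
  [-11, 0, -17]
  [-5, 6, 0]
Answer: A* = [[0, 3, -14], [-11, 0, -17], [-5, 6, 0]]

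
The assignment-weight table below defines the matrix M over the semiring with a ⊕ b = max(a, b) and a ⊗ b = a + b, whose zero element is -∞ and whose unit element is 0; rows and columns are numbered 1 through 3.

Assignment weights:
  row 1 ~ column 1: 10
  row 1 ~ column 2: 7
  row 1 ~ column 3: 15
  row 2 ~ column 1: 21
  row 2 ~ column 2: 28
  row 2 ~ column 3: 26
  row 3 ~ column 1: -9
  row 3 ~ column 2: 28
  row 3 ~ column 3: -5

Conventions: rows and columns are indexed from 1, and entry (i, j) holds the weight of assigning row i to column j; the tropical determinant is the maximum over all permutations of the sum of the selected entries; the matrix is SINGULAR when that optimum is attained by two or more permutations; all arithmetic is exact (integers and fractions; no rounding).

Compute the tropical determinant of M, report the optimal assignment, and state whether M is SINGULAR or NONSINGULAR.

σ = (1, 2, 3): 10 + 28 + (-5) = 33
σ = (1, 3, 2): 10 + 26 + 28 = 64
σ = (2, 1, 3): 7 + 21 + (-5) = 23
σ = (2, 3, 1): 7 + 26 + (-9) = 24
σ = (3, 1, 2): 15 + 21 + 28 = 64
σ = (3, 2, 1): 15 + 28 + (-9) = 34
Optimal value attained by: σ = (1, 3, 2).
Answer: det⊕(M) = 64; verdict: SINGULAR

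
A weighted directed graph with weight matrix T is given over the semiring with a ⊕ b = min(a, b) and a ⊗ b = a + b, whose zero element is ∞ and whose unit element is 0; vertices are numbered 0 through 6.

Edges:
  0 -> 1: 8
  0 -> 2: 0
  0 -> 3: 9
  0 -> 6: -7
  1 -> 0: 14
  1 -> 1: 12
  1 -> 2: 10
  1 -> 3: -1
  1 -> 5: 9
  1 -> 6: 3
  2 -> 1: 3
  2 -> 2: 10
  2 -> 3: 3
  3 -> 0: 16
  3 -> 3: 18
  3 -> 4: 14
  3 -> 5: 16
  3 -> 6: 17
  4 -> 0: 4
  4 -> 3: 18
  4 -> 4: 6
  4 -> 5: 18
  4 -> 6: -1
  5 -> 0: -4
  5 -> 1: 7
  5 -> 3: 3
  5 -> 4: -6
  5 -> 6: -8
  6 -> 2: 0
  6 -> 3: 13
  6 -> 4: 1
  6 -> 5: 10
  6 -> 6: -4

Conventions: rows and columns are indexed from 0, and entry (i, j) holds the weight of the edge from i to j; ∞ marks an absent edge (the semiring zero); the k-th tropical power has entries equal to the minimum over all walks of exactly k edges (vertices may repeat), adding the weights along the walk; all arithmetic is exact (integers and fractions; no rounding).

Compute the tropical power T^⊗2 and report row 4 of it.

T^⊗2:
  [22, 3, -7, 3, -6, 3, -11]
  [5, 13, 3, 11, 3, 13, -1]
  [17, 13, 13, 2, 17, 12, 6]
  [12, 23, 16, 19, 10, 27, 8]
  [10, 12, -1, 12, 0, 9, -5]
  [-2, 4, -8, 5, -7, 2, -12]
  [5, 3, -4, 3, -3, 6, -8]
Answer: row 4 of T^⊗2 = [10, 12, -1, 12, 0, 9, -5]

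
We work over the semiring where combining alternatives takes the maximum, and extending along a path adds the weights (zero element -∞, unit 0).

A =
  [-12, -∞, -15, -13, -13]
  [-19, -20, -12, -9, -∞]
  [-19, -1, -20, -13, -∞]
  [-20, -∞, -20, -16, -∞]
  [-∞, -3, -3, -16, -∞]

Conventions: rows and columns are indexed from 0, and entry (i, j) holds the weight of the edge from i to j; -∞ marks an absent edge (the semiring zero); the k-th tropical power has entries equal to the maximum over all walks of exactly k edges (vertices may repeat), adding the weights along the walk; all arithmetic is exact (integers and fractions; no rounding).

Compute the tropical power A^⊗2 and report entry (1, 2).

A^⊗2:
  [-24, -16, -16, -25, -25]
  [-29, -13, -29, -25, -32]
  [-20, -21, -13, -10, -32]
  [-32, -21, -35, -32, -33]
  [-22, -4, -15, -12, -∞]
Key observation: the optimum is the walk 1->3->2, with weight (-9) + (-20) = -29.
Optimal value attained by: walk 1->3->2.
Answer: (A^⊗2)[1][2] = -29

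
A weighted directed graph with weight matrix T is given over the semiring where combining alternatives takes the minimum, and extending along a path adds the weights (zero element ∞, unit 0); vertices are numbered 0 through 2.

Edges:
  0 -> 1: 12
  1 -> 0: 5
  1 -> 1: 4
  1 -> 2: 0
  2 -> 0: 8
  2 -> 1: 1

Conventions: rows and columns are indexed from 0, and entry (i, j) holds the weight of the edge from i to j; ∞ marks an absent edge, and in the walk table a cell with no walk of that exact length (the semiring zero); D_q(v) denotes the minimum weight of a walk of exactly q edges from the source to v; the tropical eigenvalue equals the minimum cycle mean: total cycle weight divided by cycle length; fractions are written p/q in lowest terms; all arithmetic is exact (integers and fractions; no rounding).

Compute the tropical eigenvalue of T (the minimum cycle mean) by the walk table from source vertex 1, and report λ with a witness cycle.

q=0: [∞, 0, ∞]
q=1: [5, 4, 0]
q=2: [8, 1, 4]
q=3: [6, 5, 1]
Optimal cycle mean attained by: cycle 1->2->1, total 0 + 1, length 2.
Answer: λ = 1/2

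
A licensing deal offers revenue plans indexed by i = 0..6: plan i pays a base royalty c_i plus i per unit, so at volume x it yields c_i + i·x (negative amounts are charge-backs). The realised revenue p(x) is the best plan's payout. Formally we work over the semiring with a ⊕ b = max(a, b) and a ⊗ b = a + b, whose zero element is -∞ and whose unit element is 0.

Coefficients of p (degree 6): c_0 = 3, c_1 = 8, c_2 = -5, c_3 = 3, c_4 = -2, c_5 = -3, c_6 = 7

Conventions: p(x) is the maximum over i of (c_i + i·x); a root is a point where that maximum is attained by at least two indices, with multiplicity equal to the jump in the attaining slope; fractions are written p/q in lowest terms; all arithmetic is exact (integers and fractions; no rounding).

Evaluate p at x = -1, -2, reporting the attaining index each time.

p(-1) = max(3+0·(-1)=3, 8+1·(-1)=7, -5+2·(-1)=-7, 3+3·(-1)=0, -2+4·(-1)=-6, -3+5·(-1)=-8, 7+6·(-1)=1) = 7 (attained by i=1)
p(-2) = max(3+0·(-2)=3, 8+1·(-2)=6, -5+2·(-2)=-9, 3+3·(-2)=-3, -2+4·(-2)=-10, -3+5·(-2)=-13, 7+6·(-2)=-5) = 6 (attained by i=1)
Answer: p(-1) = 7; p(-2) = 6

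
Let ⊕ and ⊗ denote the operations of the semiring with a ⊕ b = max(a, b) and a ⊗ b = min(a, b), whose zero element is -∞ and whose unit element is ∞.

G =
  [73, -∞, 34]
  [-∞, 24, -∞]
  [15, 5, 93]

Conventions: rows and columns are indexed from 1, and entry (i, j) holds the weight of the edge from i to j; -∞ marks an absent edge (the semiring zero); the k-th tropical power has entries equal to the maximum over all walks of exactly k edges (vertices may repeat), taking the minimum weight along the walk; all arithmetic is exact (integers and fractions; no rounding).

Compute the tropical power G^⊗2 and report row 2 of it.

G^⊗2:
  [73, 5, 34]
  [-∞, 24, -∞]
  [15, 5, 93]
Answer: row 2 of G^⊗2 = [-∞, 24, -∞]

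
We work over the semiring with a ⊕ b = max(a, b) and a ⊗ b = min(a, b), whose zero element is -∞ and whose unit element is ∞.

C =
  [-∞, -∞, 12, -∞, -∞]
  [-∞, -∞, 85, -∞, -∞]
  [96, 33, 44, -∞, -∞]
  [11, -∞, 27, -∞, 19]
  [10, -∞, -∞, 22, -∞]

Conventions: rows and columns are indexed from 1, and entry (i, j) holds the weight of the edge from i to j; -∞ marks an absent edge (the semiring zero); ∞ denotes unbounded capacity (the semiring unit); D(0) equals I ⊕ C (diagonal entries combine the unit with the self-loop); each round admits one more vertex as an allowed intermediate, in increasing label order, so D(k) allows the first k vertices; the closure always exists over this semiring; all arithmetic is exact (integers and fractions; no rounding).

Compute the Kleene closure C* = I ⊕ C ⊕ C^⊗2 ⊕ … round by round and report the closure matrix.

D(0):
  [∞, -∞, 12, -∞, -∞]
  [-∞, ∞, 85, -∞, -∞]
  [96, 33, ∞, -∞, -∞]
  [11, -∞, 27, ∞, 19]
  [10, -∞, -∞, 22, ∞]
D(1):
  [∞, -∞, 12, -∞, -∞]
  [-∞, ∞, 85, -∞, -∞]
  [96, 33, ∞, -∞, -∞]
  [11, -∞, 27, ∞, 19]
  [10, -∞, 10, 22, ∞]
D(2):
  [∞, -∞, 12, -∞, -∞]
  [-∞, ∞, 85, -∞, -∞]
  [96, 33, ∞, -∞, -∞]
  [11, -∞, 27, ∞, 19]
  [10, -∞, 10, 22, ∞]
D(3):
  [∞, 12, 12, -∞, -∞]
  [85, ∞, 85, -∞, -∞]
  [96, 33, ∞, -∞, -∞]
  [27, 27, 27, ∞, 19]
  [10, 10, 10, 22, ∞]
D(4):
  [∞, 12, 12, -∞, -∞]
  [85, ∞, 85, -∞, -∞]
  [96, 33, ∞, -∞, -∞]
  [27, 27, 27, ∞, 19]
  [22, 22, 22, 22, ∞]
D(5):
  [∞, 12, 12, -∞, -∞]
  [85, ∞, 85, -∞, -∞]
  [96, 33, ∞, -∞, -∞]
  [27, 27, 27, ∞, 19]
  [22, 22, 22, 22, ∞]
Answer: C* = [[∞, 12, 12, -∞, -∞], [85, ∞, 85, -∞, -∞], [96, 33, ∞, -∞, -∞], [27, 27, 27, ∞, 19], [22, 22, 22, 22, ∞]]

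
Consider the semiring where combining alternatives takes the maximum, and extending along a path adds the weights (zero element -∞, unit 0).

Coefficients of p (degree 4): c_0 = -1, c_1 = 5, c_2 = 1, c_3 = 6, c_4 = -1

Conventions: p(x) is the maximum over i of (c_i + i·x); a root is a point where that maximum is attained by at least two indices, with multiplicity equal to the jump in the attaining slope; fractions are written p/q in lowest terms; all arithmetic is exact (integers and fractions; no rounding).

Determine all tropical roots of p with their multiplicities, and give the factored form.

hull edge (i=0, c=-1) to (i=1, c=5): slope 6, span 1
hull edge (i=1, c=5) to (i=3, c=6): slope 1/2, span 2
hull edge (i=3, c=6) to (i=4, c=-1): slope -7, span 1
Factored form: p(x) = -1 ⊗ (x ⊕ (-6)) ⊗ (x ⊕ (-1/2)) ⊗ (x ⊕ (-1/2)) ⊗ (x ⊕ 7)
Answer: roots = -6 (mult 1), -1/2 (mult 2), 7 (mult 1)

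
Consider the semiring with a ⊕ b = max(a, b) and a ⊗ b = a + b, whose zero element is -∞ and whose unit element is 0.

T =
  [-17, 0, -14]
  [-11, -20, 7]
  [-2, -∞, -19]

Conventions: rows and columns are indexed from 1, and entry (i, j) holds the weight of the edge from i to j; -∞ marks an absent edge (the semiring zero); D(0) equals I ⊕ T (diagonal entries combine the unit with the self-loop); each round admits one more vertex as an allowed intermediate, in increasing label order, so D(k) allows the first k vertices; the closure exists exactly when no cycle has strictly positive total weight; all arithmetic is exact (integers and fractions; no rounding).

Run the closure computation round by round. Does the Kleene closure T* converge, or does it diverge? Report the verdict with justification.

D(0):
  [0, 0, -14]
  [-11, 0, 7]
  [-2, -∞, 0]
D(1):
  [0, 0, -14]
  [-11, 0, 7]
  [-2, -2, 0]
Detection: at round 2, diagonal entry (3, 3) turns strictly positive.
Key observation: the cycle 3->1->2->3 has total weight (-2) + 0 + 7, which is strictly positive.
Answer: DIVERGES — positive cycle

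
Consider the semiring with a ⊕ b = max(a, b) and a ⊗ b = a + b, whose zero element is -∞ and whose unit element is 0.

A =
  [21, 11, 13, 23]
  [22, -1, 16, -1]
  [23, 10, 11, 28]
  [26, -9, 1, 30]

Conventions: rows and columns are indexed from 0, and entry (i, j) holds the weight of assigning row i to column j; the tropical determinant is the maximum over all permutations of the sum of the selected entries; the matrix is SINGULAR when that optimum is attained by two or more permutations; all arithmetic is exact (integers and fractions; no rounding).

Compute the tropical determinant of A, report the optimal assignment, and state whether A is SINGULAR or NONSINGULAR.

σ = (0, 1, 2, 3): 21 + (-1) + 11 + 30 = 61
σ = (0, 1, 3, 2): 21 + (-1) + 28 + 1 = 49
σ = (0, 2, 1, 3): 21 + 16 + 10 + 30 = 77
σ = (0, 2, 3, 1): 21 + 16 + 28 + (-9) = 56
σ = (0, 3, 1, 2): 21 + (-1) + 10 + 1 = 31
σ = (0, 3, 2, 1): 21 + (-1) + 11 + (-9) = 22
σ = (1, 0, 2, 3): 11 + 22 + 11 + 30 = 74
σ = (1, 0, 3, 2): 11 + 22 + 28 + 1 = 62
σ = (1, 2, 0, 3): 11 + 16 + 23 + 30 = 80
σ = (1, 2, 3, 0): 11 + 16 + 28 + 26 = 81
σ = (1, 3, 0, 2): 11 + (-1) + 23 + 1 = 34
σ = (1, 3, 2, 0): 11 + (-1) + 11 + 26 = 47
σ = (2, 0, 1, 3): 13 + 22 + 10 + 30 = 75
σ = (2, 0, 3, 1): 13 + 22 + 28 + (-9) = 54
σ = (2, 1, 0, 3): 13 + (-1) + 23 + 30 = 65
σ = (2, 1, 3, 0): 13 + (-1) + 28 + 26 = 66
σ = (2, 3, 0, 1): 13 + (-1) + 23 + (-9) = 26
σ = (2, 3, 1, 0): 13 + (-1) + 10 + 26 = 48
σ = (3, 0, 1, 2): 23 + 22 + 10 + 1 = 56
σ = (3, 0, 2, 1): 23 + 22 + 11 + (-9) = 47
σ = (3, 1, 0, 2): 23 + (-1) + 23 + 1 = 46
σ = (3, 1, 2, 0): 23 + (-1) + 11 + 26 = 59
σ = (3, 2, 0, 1): 23 + 16 + 23 + (-9) = 53
σ = (3, 2, 1, 0): 23 + 16 + 10 + 26 = 75
Optimal value attained by: σ = (1, 2, 3, 0).
Answer: det⊕(A) = 81; verdict: NONSINGULAR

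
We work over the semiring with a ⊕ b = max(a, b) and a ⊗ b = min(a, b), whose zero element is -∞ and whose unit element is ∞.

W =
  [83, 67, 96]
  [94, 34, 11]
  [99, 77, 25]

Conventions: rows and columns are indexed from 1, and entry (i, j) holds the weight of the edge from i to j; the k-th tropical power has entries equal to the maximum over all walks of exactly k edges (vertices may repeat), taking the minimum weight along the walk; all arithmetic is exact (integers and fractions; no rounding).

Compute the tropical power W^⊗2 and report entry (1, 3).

W^⊗2:
  [96, 77, 83]
  [83, 67, 94]
  [83, 67, 96]
Key observation: the optimum is the walk 1->1->3, with weight 83 min 96 = 83.
Optimal value attained by: walk 1->1->3.
Answer: (W^⊗2)[1][3] = 83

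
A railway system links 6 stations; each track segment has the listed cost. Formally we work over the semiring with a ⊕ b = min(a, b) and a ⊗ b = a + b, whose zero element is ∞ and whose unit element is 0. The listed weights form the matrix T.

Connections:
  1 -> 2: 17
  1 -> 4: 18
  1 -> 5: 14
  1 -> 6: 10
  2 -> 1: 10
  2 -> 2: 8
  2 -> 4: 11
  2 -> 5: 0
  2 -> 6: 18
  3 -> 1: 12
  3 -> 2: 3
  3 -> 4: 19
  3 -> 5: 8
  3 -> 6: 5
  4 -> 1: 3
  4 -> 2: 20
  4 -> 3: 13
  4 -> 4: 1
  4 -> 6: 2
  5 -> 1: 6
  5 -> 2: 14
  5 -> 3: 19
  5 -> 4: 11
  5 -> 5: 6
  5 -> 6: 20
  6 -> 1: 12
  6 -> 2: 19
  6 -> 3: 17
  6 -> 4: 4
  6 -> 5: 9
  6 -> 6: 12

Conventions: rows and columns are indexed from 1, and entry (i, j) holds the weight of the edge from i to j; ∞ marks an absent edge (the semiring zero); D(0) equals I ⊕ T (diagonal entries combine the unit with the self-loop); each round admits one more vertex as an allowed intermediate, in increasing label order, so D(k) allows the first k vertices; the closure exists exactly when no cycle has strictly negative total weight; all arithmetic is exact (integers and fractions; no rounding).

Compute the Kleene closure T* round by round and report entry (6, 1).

D(0):
  [0, 17, ∞, 18, 14, 10]
  [10, 0, ∞, 11, 0, 18]
  [12, 3, 0, 19, 8, 5]
  [3, 20, 13, 0, ∞, 2]
  [6, 14, 19, 11, 0, 20]
  [12, 19, 17, 4, 9, 0]
D(1):
  [0, 17, ∞, 18, 14, 10]
  [10, 0, ∞, 11, 0, 18]
  [12, 3, 0, 19, 8, 5]
  [3, 20, 13, 0, 17, 2]
  [6, 14, 19, 11, 0, 16]
  [12, 19, 17, 4, 9, 0]
D(2):
  [0, 17, ∞, 18, 14, 10]
  [10, 0, ∞, 11, 0, 18]
  [12, 3, 0, 14, 3, 5]
  [3, 20, 13, 0, 17, 2]
  [6, 14, 19, 11, 0, 16]
  [12, 19, 17, 4, 9, 0]
D(3):
  [0, 17, ∞, 18, 14, 10]
  [10, 0, ∞, 11, 0, 18]
  [12, 3, 0, 14, 3, 5]
  [3, 16, 13, 0, 16, 2]
  [6, 14, 19, 11, 0, 16]
  [12, 19, 17, 4, 9, 0]
D(4):
  [0, 17, 31, 18, 14, 10]
  [10, 0, 24, 11, 0, 13]
  [12, 3, 0, 14, 3, 5]
  [3, 16, 13, 0, 16, 2]
  [6, 14, 19, 11, 0, 13]
  [7, 19, 17, 4, 9, 0]
D(5):
  [0, 17, 31, 18, 14, 10]
  [6, 0, 19, 11, 0, 13]
  [9, 3, 0, 14, 3, 5]
  [3, 16, 13, 0, 16, 2]
  [6, 14, 19, 11, 0, 13]
  [7, 19, 17, 4, 9, 0]
D(6):
  [0, 17, 27, 14, 14, 10]
  [6, 0, 19, 11, 0, 13]
  [9, 3, 0, 9, 3, 5]
  [3, 16, 13, 0, 11, 2]
  [6, 14, 19, 11, 0, 13]
  [7, 19, 17, 4, 9, 0]
Answer: T*[6][1] = 7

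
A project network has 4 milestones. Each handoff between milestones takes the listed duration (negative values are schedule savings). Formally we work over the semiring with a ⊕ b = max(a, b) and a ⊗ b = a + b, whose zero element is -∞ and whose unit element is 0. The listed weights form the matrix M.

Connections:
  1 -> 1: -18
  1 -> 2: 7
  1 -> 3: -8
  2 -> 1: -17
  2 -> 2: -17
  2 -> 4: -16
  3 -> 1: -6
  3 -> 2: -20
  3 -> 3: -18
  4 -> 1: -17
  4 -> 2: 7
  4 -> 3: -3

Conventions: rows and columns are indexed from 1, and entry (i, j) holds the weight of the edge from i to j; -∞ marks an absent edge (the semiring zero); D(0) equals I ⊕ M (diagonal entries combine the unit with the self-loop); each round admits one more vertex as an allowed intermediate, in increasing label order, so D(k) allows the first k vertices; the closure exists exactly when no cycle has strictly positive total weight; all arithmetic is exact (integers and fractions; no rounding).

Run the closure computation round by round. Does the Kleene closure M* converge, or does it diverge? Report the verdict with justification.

D(0):
  [0, 7, -8, -∞]
  [-17, 0, -∞, -16]
  [-6, -20, 0, -∞]
  [-17, 7, -3, 0]
D(1):
  [0, 7, -8, -∞]
  [-17, 0, -25, -16]
  [-6, 1, 0, -∞]
  [-17, 7, -3, 0]
D(2):
  [0, 7, -8, -9]
  [-17, 0, -25, -16]
  [-6, 1, 0, -15]
  [-10, 7, -3, 0]
D(3):
  [0, 7, -8, -9]
  [-17, 0, -25, -16]
  [-6, 1, 0, -15]
  [-9, 7, -3, 0]
D(4):
  [0, 7, -8, -9]
  [-17, 0, -19, -16]
  [-6, 1, 0, -15]
  [-9, 7, -3, 0]
Key observation: every diagonal entry stays at the unit through all rounds, so no improving cycle exists.
Answer: CONVERGES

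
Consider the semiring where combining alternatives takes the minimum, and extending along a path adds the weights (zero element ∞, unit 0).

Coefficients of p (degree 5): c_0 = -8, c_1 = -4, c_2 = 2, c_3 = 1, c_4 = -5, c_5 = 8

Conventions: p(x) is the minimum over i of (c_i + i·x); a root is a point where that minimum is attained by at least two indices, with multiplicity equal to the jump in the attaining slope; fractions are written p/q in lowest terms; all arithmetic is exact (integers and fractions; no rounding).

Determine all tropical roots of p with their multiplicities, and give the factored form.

hull edge (i=0, c=-8) to (i=4, c=-5): slope 3/4, span 4
hull edge (i=4, c=-5) to (i=5, c=8): slope 13, span 1
Factored form: p(x) = 8 ⊗ (x ⊕ (-13)) ⊗ (x ⊕ (-3/4)) ⊗ (x ⊕ (-3/4)) ⊗ (x ⊕ (-3/4)) ⊗ (x ⊕ (-3/4))
Answer: roots = -13 (mult 1), -3/4 (mult 4)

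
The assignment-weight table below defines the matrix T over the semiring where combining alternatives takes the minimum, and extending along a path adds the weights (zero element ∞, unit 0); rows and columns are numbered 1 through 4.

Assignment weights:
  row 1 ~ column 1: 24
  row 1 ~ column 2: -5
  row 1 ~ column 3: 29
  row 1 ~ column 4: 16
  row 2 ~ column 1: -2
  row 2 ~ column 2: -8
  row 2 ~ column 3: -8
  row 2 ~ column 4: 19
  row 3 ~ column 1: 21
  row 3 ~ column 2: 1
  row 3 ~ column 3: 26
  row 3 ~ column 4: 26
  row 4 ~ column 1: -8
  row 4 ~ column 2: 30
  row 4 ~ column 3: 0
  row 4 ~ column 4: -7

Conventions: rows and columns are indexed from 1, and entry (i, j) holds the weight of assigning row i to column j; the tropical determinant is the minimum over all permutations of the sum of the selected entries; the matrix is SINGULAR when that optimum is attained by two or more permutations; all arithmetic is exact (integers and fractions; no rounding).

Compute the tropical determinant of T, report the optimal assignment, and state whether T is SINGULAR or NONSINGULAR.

σ = (1, 2, 3, 4): 24 + (-8) + 26 + (-7) = 35
σ = (1, 2, 4, 3): 24 + (-8) + 26 + 0 = 42
σ = (1, 3, 2, 4): 24 + (-8) + 1 + (-7) = 10
σ = (1, 3, 4, 2): 24 + (-8) + 26 + 30 = 72
σ = (1, 4, 2, 3): 24 + 19 + 1 + 0 = 44
σ = (1, 4, 3, 2): 24 + 19 + 26 + 30 = 99
σ = (2, 1, 3, 4): (-5) + (-2) + 26 + (-7) = 12
σ = (2, 1, 4, 3): (-5) + (-2) + 26 + 0 = 19
σ = (2, 3, 1, 4): (-5) + (-8) + 21 + (-7) = 1
σ = (2, 3, 4, 1): (-5) + (-8) + 26 + (-8) = 5
σ = (2, 4, 1, 3): (-5) + 19 + 21 + 0 = 35
σ = (2, 4, 3, 1): (-5) + 19 + 26 + (-8) = 32
σ = (3, 1, 2, 4): 29 + (-2) + 1 + (-7) = 21
σ = (3, 1, 4, 2): 29 + (-2) + 26 + 30 = 83
σ = (3, 2, 1, 4): 29 + (-8) + 21 + (-7) = 35
σ = (3, 2, 4, 1): 29 + (-8) + 26 + (-8) = 39
σ = (3, 4, 1, 2): 29 + 19 + 21 + 30 = 99
σ = (3, 4, 2, 1): 29 + 19 + 1 + (-8) = 41
σ = (4, 1, 2, 3): 16 + (-2) + 1 + 0 = 15
σ = (4, 1, 3, 2): 16 + (-2) + 26 + 30 = 70
σ = (4, 2, 1, 3): 16 + (-8) + 21 + 0 = 29
σ = (4, 2, 3, 1): 16 + (-8) + 26 + (-8) = 26
σ = (4, 3, 1, 2): 16 + (-8) + 21 + 30 = 59
σ = (4, 3, 2, 1): 16 + (-8) + 1 + (-8) = 1
Optimal value attained by: σ = (2, 3, 1, 4).
Answer: det⊕(T) = 1; verdict: SINGULAR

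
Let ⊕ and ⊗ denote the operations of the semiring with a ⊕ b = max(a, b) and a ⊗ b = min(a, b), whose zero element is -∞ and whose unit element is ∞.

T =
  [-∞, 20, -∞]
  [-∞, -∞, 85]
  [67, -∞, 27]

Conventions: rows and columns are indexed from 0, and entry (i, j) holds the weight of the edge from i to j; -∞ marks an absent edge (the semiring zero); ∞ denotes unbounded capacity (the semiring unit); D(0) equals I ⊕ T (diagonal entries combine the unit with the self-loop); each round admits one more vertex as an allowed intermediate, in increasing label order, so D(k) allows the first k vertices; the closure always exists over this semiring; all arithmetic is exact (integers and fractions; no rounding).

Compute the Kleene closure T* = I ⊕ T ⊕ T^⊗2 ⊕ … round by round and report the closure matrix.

D(0):
  [∞, 20, -∞]
  [-∞, ∞, 85]
  [67, -∞, ∞]
D(1):
  [∞, 20, -∞]
  [-∞, ∞, 85]
  [67, 20, ∞]
D(2):
  [∞, 20, 20]
  [-∞, ∞, 85]
  [67, 20, ∞]
D(3):
  [∞, 20, 20]
  [67, ∞, 85]
  [67, 20, ∞]
Answer: T* = [[∞, 20, 20], [67, ∞, 85], [67, 20, ∞]]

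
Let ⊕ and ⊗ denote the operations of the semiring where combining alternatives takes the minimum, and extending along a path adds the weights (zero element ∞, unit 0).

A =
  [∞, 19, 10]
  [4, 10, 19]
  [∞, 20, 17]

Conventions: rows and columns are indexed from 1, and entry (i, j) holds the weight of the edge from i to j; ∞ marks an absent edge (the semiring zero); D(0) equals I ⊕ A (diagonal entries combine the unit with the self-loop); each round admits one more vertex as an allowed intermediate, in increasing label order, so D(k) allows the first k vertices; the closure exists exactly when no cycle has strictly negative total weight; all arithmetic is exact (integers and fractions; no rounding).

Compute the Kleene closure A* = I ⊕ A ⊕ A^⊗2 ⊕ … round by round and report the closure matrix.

D(0):
  [0, 19, 10]
  [4, 0, 19]
  [∞, 20, 0]
D(1):
  [0, 19, 10]
  [4, 0, 14]
  [∞, 20, 0]
D(2):
  [0, 19, 10]
  [4, 0, 14]
  [24, 20, 0]
D(3):
  [0, 19, 10]
  [4, 0, 14]
  [24, 20, 0]
Answer: A* = [[0, 19, 10], [4, 0, 14], [24, 20, 0]]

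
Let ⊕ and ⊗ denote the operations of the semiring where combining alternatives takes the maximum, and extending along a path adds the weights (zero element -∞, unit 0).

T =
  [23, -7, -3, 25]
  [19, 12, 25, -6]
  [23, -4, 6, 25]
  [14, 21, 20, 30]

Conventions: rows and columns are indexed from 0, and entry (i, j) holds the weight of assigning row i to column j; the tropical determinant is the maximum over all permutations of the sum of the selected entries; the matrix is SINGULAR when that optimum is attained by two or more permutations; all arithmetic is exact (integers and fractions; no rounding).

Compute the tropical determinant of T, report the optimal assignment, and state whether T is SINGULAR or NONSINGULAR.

σ = (0, 1, 2, 3): 23 + 12 + 6 + 30 = 71
σ = (0, 1, 3, 2): 23 + 12 + 25 + 20 = 80
σ = (0, 2, 1, 3): 23 + 25 + (-4) + 30 = 74
σ = (0, 2, 3, 1): 23 + 25 + 25 + 21 = 94
σ = (0, 3, 1, 2): 23 + (-6) + (-4) + 20 = 33
σ = (0, 3, 2, 1): 23 + (-6) + 6 + 21 = 44
σ = (1, 0, 2, 3): (-7) + 19 + 6 + 30 = 48
σ = (1, 0, 3, 2): (-7) + 19 + 25 + 20 = 57
σ = (1, 2, 0, 3): (-7) + 25 + 23 + 30 = 71
σ = (1, 2, 3, 0): (-7) + 25 + 25 + 14 = 57
σ = (1, 3, 0, 2): (-7) + (-6) + 23 + 20 = 30
σ = (1, 3, 2, 0): (-7) + (-6) + 6 + 14 = 7
σ = (2, 0, 1, 3): (-3) + 19 + (-4) + 30 = 42
σ = (2, 0, 3, 1): (-3) + 19 + 25 + 21 = 62
σ = (2, 1, 0, 3): (-3) + 12 + 23 + 30 = 62
σ = (2, 1, 3, 0): (-3) + 12 + 25 + 14 = 48
σ = (2, 3, 0, 1): (-3) + (-6) + 23 + 21 = 35
σ = (2, 3, 1, 0): (-3) + (-6) + (-4) + 14 = 1
σ = (3, 0, 1, 2): 25 + 19 + (-4) + 20 = 60
σ = (3, 0, 2, 1): 25 + 19 + 6 + 21 = 71
σ = (3, 1, 0, 2): 25 + 12 + 23 + 20 = 80
σ = (3, 1, 2, 0): 25 + 12 + 6 + 14 = 57
σ = (3, 2, 0, 1): 25 + 25 + 23 + 21 = 94
σ = (3, 2, 1, 0): 25 + 25 + (-4) + 14 = 60
Optimal value attained by: σ = (0, 2, 3, 1).
Answer: det⊕(T) = 94; verdict: SINGULAR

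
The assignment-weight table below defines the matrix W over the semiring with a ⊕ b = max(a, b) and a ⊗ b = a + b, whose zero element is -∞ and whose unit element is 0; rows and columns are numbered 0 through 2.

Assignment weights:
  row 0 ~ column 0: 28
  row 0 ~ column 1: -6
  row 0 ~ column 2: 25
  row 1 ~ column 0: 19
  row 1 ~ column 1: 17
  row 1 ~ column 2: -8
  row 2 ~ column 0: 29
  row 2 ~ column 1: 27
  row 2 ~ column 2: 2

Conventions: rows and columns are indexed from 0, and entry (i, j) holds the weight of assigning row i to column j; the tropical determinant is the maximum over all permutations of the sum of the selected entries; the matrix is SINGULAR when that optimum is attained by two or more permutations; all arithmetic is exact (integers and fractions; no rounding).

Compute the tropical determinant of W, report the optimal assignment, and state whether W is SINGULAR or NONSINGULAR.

σ = (0, 1, 2): 28 + 17 + 2 = 47
σ = (0, 2, 1): 28 + (-8) + 27 = 47
σ = (1, 0, 2): (-6) + 19 + 2 = 15
σ = (1, 2, 0): (-6) + (-8) + 29 = 15
σ = (2, 0, 1): 25 + 19 + 27 = 71
σ = (2, 1, 0): 25 + 17 + 29 = 71
Optimal value attained by: σ = (2, 0, 1).
Answer: det⊕(W) = 71; verdict: SINGULAR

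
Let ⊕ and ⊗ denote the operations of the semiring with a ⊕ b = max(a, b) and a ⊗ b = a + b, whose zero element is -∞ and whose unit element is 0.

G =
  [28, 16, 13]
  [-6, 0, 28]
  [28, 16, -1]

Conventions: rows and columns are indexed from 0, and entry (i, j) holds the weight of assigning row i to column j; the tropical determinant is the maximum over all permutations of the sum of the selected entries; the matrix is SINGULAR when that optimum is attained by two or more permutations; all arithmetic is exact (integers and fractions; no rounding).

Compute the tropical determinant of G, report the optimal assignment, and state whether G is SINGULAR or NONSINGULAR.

σ = (0, 1, 2): 28 + 0 + (-1) = 27
σ = (0, 2, 1): 28 + 28 + 16 = 72
σ = (1, 0, 2): 16 + (-6) + (-1) = 9
σ = (1, 2, 0): 16 + 28 + 28 = 72
σ = (2, 0, 1): 13 + (-6) + 16 = 23
σ = (2, 1, 0): 13 + 0 + 28 = 41
Optimal value attained by: σ = (0, 2, 1).
Answer: det⊕(G) = 72; verdict: SINGULAR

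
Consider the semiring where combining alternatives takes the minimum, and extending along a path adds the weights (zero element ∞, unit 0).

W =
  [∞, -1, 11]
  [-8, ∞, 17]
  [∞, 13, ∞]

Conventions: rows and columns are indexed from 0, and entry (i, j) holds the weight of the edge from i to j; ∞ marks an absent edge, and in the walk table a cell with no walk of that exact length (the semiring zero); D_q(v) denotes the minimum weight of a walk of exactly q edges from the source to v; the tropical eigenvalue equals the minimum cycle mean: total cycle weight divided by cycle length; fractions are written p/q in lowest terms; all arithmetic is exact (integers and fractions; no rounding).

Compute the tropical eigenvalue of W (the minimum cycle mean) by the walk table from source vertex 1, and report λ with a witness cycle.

q=0: [∞, 0, ∞]
q=1: [-8, ∞, 17]
q=2: [∞, -9, 3]
q=3: [-17, 16, 8]
Optimal cycle mean attained by: cycle 0->1->0, total (-1) + (-8), length 2.
Answer: λ = -9/2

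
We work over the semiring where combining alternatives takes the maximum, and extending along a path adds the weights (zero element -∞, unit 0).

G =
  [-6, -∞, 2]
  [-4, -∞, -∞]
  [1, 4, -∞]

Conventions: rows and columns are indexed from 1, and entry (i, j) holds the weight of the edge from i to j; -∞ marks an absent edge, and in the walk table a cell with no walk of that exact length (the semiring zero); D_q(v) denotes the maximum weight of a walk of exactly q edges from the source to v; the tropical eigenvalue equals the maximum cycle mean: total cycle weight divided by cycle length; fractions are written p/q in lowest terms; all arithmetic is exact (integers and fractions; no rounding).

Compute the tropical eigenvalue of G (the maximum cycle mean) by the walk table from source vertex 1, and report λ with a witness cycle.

q=0: [0, -∞, -∞]
q=1: [-6, -∞, 2]
q=2: [3, 6, -4]
q=3: [2, 0, 5]
Optimal cycle mean attained by: cycle 1->3->1, total 2 + 1, length 2.
Answer: λ = 3/2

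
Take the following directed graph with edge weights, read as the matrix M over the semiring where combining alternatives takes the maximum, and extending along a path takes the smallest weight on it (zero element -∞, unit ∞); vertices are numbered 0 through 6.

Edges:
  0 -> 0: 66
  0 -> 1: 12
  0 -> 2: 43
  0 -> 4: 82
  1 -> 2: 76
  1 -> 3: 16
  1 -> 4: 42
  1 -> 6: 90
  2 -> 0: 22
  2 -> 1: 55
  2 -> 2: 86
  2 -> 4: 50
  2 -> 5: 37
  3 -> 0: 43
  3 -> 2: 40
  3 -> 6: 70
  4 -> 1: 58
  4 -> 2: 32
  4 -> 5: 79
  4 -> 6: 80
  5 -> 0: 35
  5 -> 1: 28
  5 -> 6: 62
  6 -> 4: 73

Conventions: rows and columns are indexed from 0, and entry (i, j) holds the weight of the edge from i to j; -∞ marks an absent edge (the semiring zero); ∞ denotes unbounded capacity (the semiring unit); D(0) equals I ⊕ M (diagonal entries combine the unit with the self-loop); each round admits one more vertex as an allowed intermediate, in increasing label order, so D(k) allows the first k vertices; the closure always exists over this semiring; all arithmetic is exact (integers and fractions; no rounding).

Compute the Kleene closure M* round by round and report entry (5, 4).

D(0):
  [∞, 12, 43, -∞, 82, -∞, -∞]
  [-∞, ∞, 76, 16, 42, -∞, 90]
  [22, 55, ∞, -∞, 50, 37, -∞]
  [43, -∞, 40, ∞, -∞, -∞, 70]
  [-∞, 58, 32, -∞, ∞, 79, 80]
  [35, 28, -∞, -∞, -∞, ∞, 62]
  [-∞, -∞, -∞, -∞, 73, -∞, ∞]
D(1):
  [∞, 12, 43, -∞, 82, -∞, -∞]
  [-∞, ∞, 76, 16, 42, -∞, 90]
  [22, 55, ∞, -∞, 50, 37, -∞]
  [43, 12, 43, ∞, 43, -∞, 70]
  [-∞, 58, 32, -∞, ∞, 79, 80]
  [35, 28, 35, -∞, 35, ∞, 62]
  [-∞, -∞, -∞, -∞, 73, -∞, ∞]
D(2):
  [∞, 12, 43, 12, 82, -∞, 12]
  [-∞, ∞, 76, 16, 42, -∞, 90]
  [22, 55, ∞, 16, 50, 37, 55]
  [43, 12, 43, ∞, 43, -∞, 70]
  [-∞, 58, 58, 16, ∞, 79, 80]
  [35, 28, 35, 16, 35, ∞, 62]
  [-∞, -∞, -∞, -∞, 73, -∞, ∞]
D(3):
  [∞, 43, 43, 16, 82, 37, 43]
  [22, ∞, 76, 16, 50, 37, 90]
  [22, 55, ∞, 16, 50, 37, 55]
  [43, 43, 43, ∞, 43, 37, 70]
  [22, 58, 58, 16, ∞, 79, 80]
  [35, 35, 35, 16, 35, ∞, 62]
  [-∞, -∞, -∞, -∞, 73, -∞, ∞]
D(4):
  [∞, 43, 43, 16, 82, 37, 43]
  [22, ∞, 76, 16, 50, 37, 90]
  [22, 55, ∞, 16, 50, 37, 55]
  [43, 43, 43, ∞, 43, 37, 70]
  [22, 58, 58, 16, ∞, 79, 80]
  [35, 35, 35, 16, 35, ∞, 62]
  [-∞, -∞, -∞, -∞, 73, -∞, ∞]
D(5):
  [∞, 58, 58, 16, 82, 79, 80]
  [22, ∞, 76, 16, 50, 50, 90]
  [22, 55, ∞, 16, 50, 50, 55]
  [43, 43, 43, ∞, 43, 43, 70]
  [22, 58, 58, 16, ∞, 79, 80]
  [35, 35, 35, 16, 35, ∞, 62]
  [22, 58, 58, 16, 73, 73, ∞]
D(6):
  [∞, 58, 58, 16, 82, 79, 80]
  [35, ∞, 76, 16, 50, 50, 90]
  [35, 55, ∞, 16, 50, 50, 55]
  [43, 43, 43, ∞, 43, 43, 70]
  [35, 58, 58, 16, ∞, 79, 80]
  [35, 35, 35, 16, 35, ∞, 62]
  [35, 58, 58, 16, 73, 73, ∞]
D(7):
  [∞, 58, 58, 16, 82, 79, 80]
  [35, ∞, 76, 16, 73, 73, 90]
  [35, 55, ∞, 16, 55, 55, 55]
  [43, 58, 58, ∞, 70, 70, 70]
  [35, 58, 58, 16, ∞, 79, 80]
  [35, 58, 58, 16, 62, ∞, 62]
  [35, 58, 58, 16, 73, 73, ∞]
Answer: M*[5][4] = 62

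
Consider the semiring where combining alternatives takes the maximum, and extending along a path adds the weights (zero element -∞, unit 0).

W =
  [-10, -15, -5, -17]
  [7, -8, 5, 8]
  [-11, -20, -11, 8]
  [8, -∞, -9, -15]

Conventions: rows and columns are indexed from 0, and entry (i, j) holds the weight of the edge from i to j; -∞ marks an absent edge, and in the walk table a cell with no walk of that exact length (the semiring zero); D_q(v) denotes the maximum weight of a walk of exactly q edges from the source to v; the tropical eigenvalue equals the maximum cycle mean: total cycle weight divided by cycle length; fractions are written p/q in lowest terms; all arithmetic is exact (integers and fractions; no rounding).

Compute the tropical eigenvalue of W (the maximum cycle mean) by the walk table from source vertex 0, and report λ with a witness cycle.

q=0: [0, -∞, -∞, -∞]
q=1: [-10, -15, -5, -17]
q=2: [-8, -23, -10, 3]
q=3: [11, -23, -6, -2]
q=4: [6, -4, 6, 2]
Optimal cycle mean attained by: cycle 0->2->3->0, total (-5) + 8 + 8, length 3.
Answer: λ = 11/3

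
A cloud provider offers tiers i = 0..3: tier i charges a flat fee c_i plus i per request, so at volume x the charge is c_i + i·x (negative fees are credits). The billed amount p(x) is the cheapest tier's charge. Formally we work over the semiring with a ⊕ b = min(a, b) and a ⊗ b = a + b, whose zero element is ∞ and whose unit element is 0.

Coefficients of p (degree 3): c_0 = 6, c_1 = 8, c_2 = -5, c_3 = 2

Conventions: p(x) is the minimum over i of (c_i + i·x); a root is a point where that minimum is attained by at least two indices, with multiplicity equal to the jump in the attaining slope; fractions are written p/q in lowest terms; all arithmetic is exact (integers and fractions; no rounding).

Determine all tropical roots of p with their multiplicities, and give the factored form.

hull edge (i=0, c=6) to (i=2, c=-5): slope -11/2, span 2
hull edge (i=2, c=-5) to (i=3, c=2): slope 7, span 1
Factored form: p(x) = 2 ⊗ (x ⊕ (-7)) ⊗ (x ⊕ 11/2) ⊗ (x ⊕ 11/2)
Answer: roots = -7 (mult 1), 11/2 (mult 2)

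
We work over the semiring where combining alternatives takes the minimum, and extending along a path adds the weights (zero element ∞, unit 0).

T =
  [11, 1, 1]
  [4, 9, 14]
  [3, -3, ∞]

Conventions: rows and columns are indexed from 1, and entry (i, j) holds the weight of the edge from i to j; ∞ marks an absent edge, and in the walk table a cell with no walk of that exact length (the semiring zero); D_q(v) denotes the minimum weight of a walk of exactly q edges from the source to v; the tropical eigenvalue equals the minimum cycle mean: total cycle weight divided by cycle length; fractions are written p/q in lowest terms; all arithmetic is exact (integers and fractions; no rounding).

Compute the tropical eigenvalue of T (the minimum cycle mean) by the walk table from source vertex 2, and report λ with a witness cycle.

q=0: [∞, 0, ∞]
q=1: [4, 9, 14]
q=2: [13, 5, 5]
q=3: [8, 2, 14]
Optimal cycle mean attained by: cycle 1->3->2->1, total 1 + (-3) + 4, length 3.
Answer: λ = 2/3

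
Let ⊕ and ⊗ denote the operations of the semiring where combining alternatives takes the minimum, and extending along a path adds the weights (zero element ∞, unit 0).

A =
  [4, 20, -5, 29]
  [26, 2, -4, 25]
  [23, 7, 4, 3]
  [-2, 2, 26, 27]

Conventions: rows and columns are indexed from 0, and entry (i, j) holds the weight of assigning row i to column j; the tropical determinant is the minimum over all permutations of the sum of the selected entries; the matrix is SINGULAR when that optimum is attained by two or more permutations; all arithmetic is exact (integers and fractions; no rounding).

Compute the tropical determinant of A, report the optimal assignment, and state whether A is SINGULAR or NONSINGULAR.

σ = (0, 1, 2, 3): 4 + 2 + 4 + 27 = 37
σ = (0, 1, 3, 2): 4 + 2 + 3 + 26 = 35
σ = (0, 2, 1, 3): 4 + (-4) + 7 + 27 = 34
σ = (0, 2, 3, 1): 4 + (-4) + 3 + 2 = 5
σ = (0, 3, 1, 2): 4 + 25 + 7 + 26 = 62
σ = (0, 3, 2, 1): 4 + 25 + 4 + 2 = 35
σ = (1, 0, 2, 3): 20 + 26 + 4 + 27 = 77
σ = (1, 0, 3, 2): 20 + 26 + 3 + 26 = 75
σ = (1, 2, 0, 3): 20 + (-4) + 23 + 27 = 66
σ = (1, 2, 3, 0): 20 + (-4) + 3 + (-2) = 17
σ = (1, 3, 0, 2): 20 + 25 + 23 + 26 = 94
σ = (1, 3, 2, 0): 20 + 25 + 4 + (-2) = 47
σ = (2, 0, 1, 3): (-5) + 26 + 7 + 27 = 55
σ = (2, 0, 3, 1): (-5) + 26 + 3 + 2 = 26
σ = (2, 1, 0, 3): (-5) + 2 + 23 + 27 = 47
σ = (2, 1, 3, 0): (-5) + 2 + 3 + (-2) = -2
σ = (2, 3, 0, 1): (-5) + 25 + 23 + 2 = 45
σ = (2, 3, 1, 0): (-5) + 25 + 7 + (-2) = 25
σ = (3, 0, 1, 2): 29 + 26 + 7 + 26 = 88
σ = (3, 0, 2, 1): 29 + 26 + 4 + 2 = 61
σ = (3, 1, 0, 2): 29 + 2 + 23 + 26 = 80
σ = (3, 1, 2, 0): 29 + 2 + 4 + (-2) = 33
σ = (3, 2, 0, 1): 29 + (-4) + 23 + 2 = 50
σ = (3, 2, 1, 0): 29 + (-4) + 7 + (-2) = 30
Optimal value attained by: σ = (2, 1, 3, 0).
Answer: det⊕(A) = -2; verdict: NONSINGULAR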